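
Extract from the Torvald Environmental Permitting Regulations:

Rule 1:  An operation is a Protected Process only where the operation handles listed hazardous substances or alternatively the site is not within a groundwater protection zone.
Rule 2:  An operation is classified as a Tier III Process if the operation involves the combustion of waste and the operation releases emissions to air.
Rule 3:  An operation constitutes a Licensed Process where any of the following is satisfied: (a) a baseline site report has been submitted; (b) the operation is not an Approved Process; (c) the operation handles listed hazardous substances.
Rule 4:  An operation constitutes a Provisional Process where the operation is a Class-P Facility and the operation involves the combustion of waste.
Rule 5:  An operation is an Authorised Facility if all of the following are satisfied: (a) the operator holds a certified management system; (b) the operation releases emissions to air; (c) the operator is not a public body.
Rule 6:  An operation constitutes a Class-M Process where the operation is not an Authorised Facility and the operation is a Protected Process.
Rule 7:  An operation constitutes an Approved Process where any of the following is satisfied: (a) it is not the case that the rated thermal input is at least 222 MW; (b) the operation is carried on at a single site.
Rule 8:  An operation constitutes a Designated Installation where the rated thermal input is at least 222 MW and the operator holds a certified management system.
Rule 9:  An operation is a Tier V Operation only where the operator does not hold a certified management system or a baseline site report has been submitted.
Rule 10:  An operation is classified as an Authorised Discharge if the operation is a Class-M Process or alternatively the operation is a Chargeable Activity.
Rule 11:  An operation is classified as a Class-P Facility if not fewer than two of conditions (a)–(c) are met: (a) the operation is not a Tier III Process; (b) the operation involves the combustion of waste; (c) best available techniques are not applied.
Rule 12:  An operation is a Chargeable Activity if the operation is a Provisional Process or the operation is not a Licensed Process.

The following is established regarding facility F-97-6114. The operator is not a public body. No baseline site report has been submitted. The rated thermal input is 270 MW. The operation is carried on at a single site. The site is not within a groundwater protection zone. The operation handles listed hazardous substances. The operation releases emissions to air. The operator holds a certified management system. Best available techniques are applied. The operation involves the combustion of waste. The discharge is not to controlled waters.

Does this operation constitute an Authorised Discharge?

No

rule 5 — Authorised Facility: [the operator holds a certified management system? yes] AND [the operation releases emissions to air? yes] AND [the operator is not a public body? yes] → satisfied.
rule 1 — Protected Process: [the operation handles listed hazardous substances? yes] OR [the site is not within a groundwater protection zone? yes] → satisfied.
rule 6 — Class-M Process: [not an Authorised Facility (rule 5)? no] AND [Protected Process (rule 1)? yes] → not satisfied.
rule 2 — Tier III Process: [the operation involves the combustion of waste? yes] AND [the operation releases emissions to air? yes] → satisfied.
rule 11 — Class-P Facility: not a Tier III Process (rule 2)? no; the operation involves the combustion of waste? yes; best available techniques are not applied? no — 1 of 3 hold (need ≥2) → not satisfied.
rule 4 — Provisional Process: [Class-P Facility (rule 11)? no] AND [the operation involves the combustion of waste? yes] → not satisfied.
rule 7 — Approved Process: [rated thermal input: 270 MW ≥ 222 MW? yes, so negated condition no] OR [the operation is carried on at a single site? yes] → satisfied.
rule 3 — Licensed Process: [a baseline site report has been submitted? no] OR [not an Approved Process (rule 7)? no] OR [the operation handles listed hazardous substances? yes] → satisfied.
rule 12 — Chargeable Activity: [Provisional Process (rule 4)? no] OR [not a Licensed Process (rule 3)? no] → not satisfied.
rule 10 — Authorised Discharge: [Class-M Process (rule 6)? no] OR [Chargeable Activity (rule 12)? no] → not satisfied.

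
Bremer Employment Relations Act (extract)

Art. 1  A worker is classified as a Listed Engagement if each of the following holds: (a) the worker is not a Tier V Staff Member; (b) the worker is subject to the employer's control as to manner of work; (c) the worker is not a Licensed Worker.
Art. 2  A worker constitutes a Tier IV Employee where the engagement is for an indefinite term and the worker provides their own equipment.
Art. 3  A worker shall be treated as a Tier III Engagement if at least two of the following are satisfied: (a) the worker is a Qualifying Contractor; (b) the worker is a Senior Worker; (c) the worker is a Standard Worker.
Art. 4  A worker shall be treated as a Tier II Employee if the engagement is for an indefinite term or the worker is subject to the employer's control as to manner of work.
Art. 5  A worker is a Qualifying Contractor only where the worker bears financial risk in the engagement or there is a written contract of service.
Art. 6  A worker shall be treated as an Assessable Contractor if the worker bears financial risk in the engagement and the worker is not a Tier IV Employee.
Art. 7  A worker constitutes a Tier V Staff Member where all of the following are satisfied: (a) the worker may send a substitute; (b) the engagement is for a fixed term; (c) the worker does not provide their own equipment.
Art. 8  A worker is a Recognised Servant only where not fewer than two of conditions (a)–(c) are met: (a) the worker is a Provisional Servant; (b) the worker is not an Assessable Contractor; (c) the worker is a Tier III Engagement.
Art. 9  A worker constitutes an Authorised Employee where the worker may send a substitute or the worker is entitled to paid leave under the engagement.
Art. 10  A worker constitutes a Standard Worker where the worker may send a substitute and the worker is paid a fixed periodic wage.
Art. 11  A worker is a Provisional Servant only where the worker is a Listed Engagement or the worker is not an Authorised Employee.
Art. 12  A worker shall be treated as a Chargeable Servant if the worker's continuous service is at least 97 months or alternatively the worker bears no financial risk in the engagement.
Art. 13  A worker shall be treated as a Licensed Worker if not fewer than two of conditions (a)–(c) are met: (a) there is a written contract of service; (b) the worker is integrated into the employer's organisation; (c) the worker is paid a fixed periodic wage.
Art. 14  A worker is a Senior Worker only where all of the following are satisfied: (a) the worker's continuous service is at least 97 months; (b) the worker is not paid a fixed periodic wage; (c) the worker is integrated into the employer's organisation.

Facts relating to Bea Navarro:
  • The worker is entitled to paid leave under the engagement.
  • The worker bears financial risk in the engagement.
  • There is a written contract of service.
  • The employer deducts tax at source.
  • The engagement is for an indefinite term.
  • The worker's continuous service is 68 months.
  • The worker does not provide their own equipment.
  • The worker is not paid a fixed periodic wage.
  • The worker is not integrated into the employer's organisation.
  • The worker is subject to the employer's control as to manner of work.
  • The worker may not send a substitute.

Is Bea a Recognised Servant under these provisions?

article 7 — Tier V Staff Member: [the worker may send a substitute? no] AND [the engagement is for a fixed term? no] AND [the worker does not provide their own equipment? yes] → not satisfied.
article 13 — Licensed Worker: there is a written contract of service? yes; the worker is integrated into the employer's organisation? no; the worker is paid a fixed periodic wage? no — 1 of 3 hold (need ≥2) → not satisfied.
article 1 — Listed Engagement: [not a Tier V Staff Member (article 7)? yes] AND [the worker is subject to the employer's control as to manner of work? yes] AND [not a Licensed Worker (article 13)? yes] → satisfied.
article 9 — Authorised Employee: [the worker may send a substitute? no] OR [the worker is entitled to paid leave under the engagement? yes] → satisfied.
article 11 — Provisional Servant: [Listed Engagement (article 1)? yes] OR [not an Authorised Employee (article 9)? no] → satisfied.
article 2 — Tier IV Employee: [the engagement is for an indefinite term? yes] AND [the worker provides their own equipment? no] → not satisfied.
article 6 — Assessable Contractor: [the worker bears financial risk in the engagement? yes] AND [not a Tier IV Employee (article 2)? yes] → satisfied.
article 5 — Qualifying Contractor: [the worker bears financial risk in the engagement? yes] OR [there is a written contract of service? yes] → satisfied.
article 14 — Senior Worker: [worker's continuous service: 68 months ≥ 97 months? no] AND [the worker is not paid a fixed periodic wage? yes] AND [the worker is integrated into the employer's organisation? no] → not satisfied.
article 10 — Standard Worker: [the worker may send a substitute? no] AND [the worker is paid a fixed periodic wage? no] → not satisfied.
article 3 — Tier III Engagement: Qualifying Contractor (article 5)? yes; Senior Worker (article 14)? no; Standard Worker (article 10)? no — 1 of 3 hold (need ≥2) → not satisfied.
article 8 — Recognised Servant: Provisional Servant (article 11)? yes; not an Assessable Contractor (article 6)? no; Tier III Engagement (article 3)? no — 1 of 3 hold (need ≥2) → not satisfied.

No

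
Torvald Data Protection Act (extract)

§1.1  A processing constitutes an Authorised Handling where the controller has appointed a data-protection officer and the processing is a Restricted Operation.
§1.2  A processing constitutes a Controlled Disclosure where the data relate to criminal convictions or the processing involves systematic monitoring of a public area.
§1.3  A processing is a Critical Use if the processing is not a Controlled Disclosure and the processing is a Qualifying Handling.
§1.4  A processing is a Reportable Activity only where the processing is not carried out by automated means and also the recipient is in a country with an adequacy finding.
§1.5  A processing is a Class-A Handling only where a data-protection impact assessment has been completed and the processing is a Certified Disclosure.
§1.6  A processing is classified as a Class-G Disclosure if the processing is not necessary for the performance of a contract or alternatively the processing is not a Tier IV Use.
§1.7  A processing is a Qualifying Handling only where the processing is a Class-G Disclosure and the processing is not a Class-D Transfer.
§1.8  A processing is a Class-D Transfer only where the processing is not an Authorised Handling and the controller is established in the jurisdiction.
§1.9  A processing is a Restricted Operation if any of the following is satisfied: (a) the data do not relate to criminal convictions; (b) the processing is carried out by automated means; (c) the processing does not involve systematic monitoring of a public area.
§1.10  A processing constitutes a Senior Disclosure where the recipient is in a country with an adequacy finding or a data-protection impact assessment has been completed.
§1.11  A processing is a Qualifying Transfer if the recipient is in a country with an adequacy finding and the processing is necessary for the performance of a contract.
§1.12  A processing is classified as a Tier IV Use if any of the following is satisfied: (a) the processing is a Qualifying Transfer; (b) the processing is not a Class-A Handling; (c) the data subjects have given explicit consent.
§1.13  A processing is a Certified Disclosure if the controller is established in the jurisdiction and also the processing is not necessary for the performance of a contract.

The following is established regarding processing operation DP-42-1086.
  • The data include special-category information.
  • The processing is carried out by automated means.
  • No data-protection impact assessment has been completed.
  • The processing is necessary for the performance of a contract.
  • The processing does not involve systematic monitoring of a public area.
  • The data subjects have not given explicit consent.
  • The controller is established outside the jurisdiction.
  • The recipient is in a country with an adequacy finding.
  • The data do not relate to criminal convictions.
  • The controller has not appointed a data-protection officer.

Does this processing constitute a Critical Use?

No

§1.2 — Controlled Disclosure: [the data relate to criminal convictions? no] OR [the processing involves systematic monitoring of a public area? no] → not satisfied.
§1.11 — Qualifying Transfer: [the recipient is in a country with an adequacy finding? yes] AND [the processing is necessary for the performance of a contract? yes] → satisfied.
§1.13 — Certified Disclosure: [the controller is established in the jurisdiction? no] AND [the processing is not necessary for the performance of a contract? no] → not satisfied.
§1.5 — Class-A Handling: [a data-protection impact assessment has been completed? no] AND [Certified Disclosure (§1.13)? no] → not satisfied.
§1.12 — Tier IV Use: [Qualifying Transfer (§1.11)? yes] OR [not a Class-A Handling (§1.5)? yes] OR [the data subjects have given explicit consent? no] → satisfied.
§1.6 — Class-G Disclosure: [the processing is not necessary for the performance of a contract? no] OR [not a Tier IV Use (§1.12)? no] → not satisfied.
§1.9 — Restricted Operation: [the data do not relate to criminal convictions? yes] OR [the processing is carried out by automated means? yes] OR [the processing does not involve systematic monitoring of a public area? yes] → satisfied.
§1.1 — Authorised Handling: [the controller has appointed a data-protection officer? no] AND [Restricted Operation (§1.9)? yes] → not satisfied.
§1.8 — Class-D Transfer: [not an Authorised Handling (§1.1)? yes] AND [the controller is established in the jurisdiction? no] → not satisfied.
§1.7 — Qualifying Handling: [Class-G Disclosure (§1.6)? no] AND [not a Class-D Transfer (§1.8)? yes] → not satisfied.
§1.3 — Critical Use: [not a Controlled Disclosure (§1.2)? yes] AND [Qualifying Handling (§1.7)? no] → not satisfied.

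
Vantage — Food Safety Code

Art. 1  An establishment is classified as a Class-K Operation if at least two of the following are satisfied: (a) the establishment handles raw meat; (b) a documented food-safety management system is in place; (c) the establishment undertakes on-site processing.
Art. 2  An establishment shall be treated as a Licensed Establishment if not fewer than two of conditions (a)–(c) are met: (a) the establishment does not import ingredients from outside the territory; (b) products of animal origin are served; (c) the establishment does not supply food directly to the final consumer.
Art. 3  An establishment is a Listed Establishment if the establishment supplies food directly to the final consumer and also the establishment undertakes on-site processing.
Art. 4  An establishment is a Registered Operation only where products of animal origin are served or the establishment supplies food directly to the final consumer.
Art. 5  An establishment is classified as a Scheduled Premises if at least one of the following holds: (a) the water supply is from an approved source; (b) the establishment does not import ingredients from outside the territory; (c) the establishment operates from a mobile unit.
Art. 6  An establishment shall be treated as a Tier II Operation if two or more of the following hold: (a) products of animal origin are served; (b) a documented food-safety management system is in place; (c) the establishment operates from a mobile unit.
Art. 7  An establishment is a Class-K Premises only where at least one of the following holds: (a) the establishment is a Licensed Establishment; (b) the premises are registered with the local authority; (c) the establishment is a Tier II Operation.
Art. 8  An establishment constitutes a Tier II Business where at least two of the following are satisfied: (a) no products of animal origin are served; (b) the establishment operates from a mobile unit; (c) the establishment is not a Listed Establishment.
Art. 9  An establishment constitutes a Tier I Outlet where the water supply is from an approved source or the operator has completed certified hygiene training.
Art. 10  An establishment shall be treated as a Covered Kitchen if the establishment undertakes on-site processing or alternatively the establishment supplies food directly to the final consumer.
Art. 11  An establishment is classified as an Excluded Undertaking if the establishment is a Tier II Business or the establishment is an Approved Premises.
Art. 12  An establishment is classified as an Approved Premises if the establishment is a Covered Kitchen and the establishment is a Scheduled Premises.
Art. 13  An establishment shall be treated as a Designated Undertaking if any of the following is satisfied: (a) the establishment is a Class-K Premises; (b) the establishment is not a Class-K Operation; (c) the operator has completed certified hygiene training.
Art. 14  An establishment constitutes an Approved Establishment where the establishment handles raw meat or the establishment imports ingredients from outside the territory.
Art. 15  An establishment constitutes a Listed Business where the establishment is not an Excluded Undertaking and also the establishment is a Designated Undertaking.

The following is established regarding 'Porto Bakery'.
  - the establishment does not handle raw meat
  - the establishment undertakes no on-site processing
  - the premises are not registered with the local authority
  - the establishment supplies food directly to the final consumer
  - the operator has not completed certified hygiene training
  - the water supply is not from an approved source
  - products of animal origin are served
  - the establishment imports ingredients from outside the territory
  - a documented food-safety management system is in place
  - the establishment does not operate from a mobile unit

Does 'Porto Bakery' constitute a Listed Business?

article 3 — Listed Establishment: [the establishment supplies food directly to the final consumer? yes] AND [the establishment undertakes on-site processing? no] → not satisfied.
article 8 — Tier II Business: no products of animal origin are served? no; the establishment operates from a mobile unit? no; not a Listed Establishment (article 3)? yes — 1 of 3 hold (need ≥2) → not satisfied.
article 10 — Covered Kitchen: [the establishment undertakes on-site processing? no] OR [the establishment supplies food directly to the final consumer? yes] → satisfied.
article 5 — Scheduled Premises: [the water supply is from an approved source? no] OR [the establishment does not import ingredients from outside the territory? no] OR [the establishment operates from a mobile unit? no] → not satisfied.
article 12 — Approved Premises: [Covered Kitchen (article 10)? yes] AND [Scheduled Premises (article 5)? no] → not satisfied.
article 11 — Excluded Undertaking: [Tier II Business (article 8)? no] OR [Approved Premises (article 12)? no] → not satisfied.
article 2 — Licensed Establishment: the establishment does not import ingredients from outside the territory? no; products of animal origin are served? yes; the establishment does not supply food directly to the final consumer? no — 1 of 3 hold (need ≥2) → not satisfied.
article 6 — Tier II Operation: products of animal origin are served? yes; a documented food-safety management system is in place? yes; the establishment operates from a mobile unit? no — 2 of 3 hold (need ≥2) → satisfied.
article 7 — Class-K Premises: [Licensed Establishment (article 2)? no] OR [the premises are registered with the local authority? no] OR [Tier II Operation (article 6)? yes] → satisfied.
article 1 — Class-K Operation: the establishment handles raw meat? no; a documented food-safety management system is in place? yes; the establishment undertakes on-site processing? no — 1 of 3 hold (need ≥2) → not satisfied.
article 13 — Designated Undertaking: [Class-K Premises (article 7)? yes] OR [not a Class-K Operation (article 1)? yes] OR [the operator has completed certified hygiene training? no] → satisfied.
article 15 — Listed Business: [not an Excluded Undertaking (article 11)? yes] AND [Designated Undertaking (article 13)? yes] → satisfied.

Yes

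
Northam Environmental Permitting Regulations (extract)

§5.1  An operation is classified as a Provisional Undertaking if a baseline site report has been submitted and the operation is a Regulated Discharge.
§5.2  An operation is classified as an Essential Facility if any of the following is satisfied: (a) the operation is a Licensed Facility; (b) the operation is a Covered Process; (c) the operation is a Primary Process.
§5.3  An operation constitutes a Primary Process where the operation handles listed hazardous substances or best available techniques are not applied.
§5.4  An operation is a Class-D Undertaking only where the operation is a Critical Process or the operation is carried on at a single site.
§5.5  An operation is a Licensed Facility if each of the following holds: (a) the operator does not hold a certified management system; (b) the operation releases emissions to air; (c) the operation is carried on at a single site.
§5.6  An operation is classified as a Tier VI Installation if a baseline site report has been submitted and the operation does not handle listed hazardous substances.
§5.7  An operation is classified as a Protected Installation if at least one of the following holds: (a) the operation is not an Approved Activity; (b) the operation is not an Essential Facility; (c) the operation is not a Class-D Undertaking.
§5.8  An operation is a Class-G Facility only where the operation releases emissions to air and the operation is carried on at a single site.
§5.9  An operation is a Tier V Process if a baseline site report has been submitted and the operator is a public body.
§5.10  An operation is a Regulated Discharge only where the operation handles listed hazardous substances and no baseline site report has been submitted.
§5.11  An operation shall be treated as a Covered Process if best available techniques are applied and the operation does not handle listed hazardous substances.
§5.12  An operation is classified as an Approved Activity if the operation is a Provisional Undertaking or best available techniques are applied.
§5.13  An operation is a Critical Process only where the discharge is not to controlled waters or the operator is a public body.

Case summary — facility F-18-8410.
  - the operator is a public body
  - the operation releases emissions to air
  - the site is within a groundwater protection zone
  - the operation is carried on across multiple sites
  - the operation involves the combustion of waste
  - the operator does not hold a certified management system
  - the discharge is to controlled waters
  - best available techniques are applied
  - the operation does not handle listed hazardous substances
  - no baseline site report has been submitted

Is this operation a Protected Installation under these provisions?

No

§5.10 — Regulated Discharge: [the operation handles listed hazardous substances? no] AND [no baseline site report has been submitted? yes] → not satisfied.
§5.1 — Provisional Undertaking: [a baseline site report has been submitted? no] AND [Regulated Discharge (§5.10)? no] → not satisfied.
§5.12 — Approved Activity: [Provisional Undertaking (§5.1)? no] OR [best available techniques are applied? yes] → satisfied.
§5.5 — Licensed Facility: [the operator does not hold a certified management system? yes] AND [the operation releases emissions to air? yes] AND [the operation is carried on at a single site? no] → not satisfied.
§5.11 — Covered Process: [best available techniques are applied? yes] AND [the operation does not handle listed hazardous substances? yes] → satisfied.
§5.3 — Primary Process: [the operation handles listed hazardous substances? no] OR [best available techniques are not applied? no] → not satisfied.
§5.2 — Essential Facility: [Licensed Facility (§5.5)? no] OR [Covered Process (§5.11)? yes] OR [Primary Process (§5.3)? no] → satisfied.
§5.13 — Critical Process: [the discharge is not to controlled waters? no] OR [the operator is a public body? yes] → satisfied.
§5.4 — Class-D Undertaking: [Critical Process (§5.13)? yes] OR [the operation is carried on at a single site? no] → satisfied.
§5.7 — Protected Installation: [not an Approved Activity (§5.12)? no] OR [not an Essential Facility (§5.2)? no] OR [not a Class-D Undertaking (§5.4)? no] → not satisfied.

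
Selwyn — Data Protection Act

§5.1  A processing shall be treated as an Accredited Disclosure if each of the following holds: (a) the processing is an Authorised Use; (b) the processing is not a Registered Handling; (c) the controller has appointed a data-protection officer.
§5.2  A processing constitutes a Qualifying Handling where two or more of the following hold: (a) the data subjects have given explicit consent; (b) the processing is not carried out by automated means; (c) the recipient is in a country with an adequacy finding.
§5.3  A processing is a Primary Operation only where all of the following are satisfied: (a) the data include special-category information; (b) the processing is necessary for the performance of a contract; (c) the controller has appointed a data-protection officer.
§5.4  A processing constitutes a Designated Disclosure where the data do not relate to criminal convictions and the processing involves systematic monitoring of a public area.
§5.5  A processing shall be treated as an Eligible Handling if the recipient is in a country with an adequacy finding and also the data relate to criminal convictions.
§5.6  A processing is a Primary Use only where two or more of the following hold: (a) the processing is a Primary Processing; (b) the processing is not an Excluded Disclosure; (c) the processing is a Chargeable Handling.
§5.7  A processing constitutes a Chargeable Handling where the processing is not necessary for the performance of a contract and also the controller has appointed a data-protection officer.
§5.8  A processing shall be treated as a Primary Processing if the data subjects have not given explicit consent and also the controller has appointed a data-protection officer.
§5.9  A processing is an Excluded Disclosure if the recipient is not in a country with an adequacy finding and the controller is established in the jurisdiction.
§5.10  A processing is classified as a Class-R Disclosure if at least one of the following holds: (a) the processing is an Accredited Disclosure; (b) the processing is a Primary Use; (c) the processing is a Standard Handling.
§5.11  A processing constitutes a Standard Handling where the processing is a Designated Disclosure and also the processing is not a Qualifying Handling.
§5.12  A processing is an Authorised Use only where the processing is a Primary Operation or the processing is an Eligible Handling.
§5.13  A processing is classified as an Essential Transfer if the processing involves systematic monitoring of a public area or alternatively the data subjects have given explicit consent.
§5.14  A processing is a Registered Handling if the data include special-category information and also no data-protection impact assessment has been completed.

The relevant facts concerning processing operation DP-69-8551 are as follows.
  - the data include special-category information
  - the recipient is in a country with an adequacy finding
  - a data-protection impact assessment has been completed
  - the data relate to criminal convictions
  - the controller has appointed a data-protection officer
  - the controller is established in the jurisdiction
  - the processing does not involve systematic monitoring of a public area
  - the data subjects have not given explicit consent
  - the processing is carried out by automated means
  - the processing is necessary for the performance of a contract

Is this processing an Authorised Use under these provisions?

§5.3 — Primary Operation: [the data include special-category information? yes] AND [the processing is necessary for the performance of a contract? yes] AND [the controller has appointed a data-protection officer? yes] → satisfied.
§5.5 — Eligible Handling: [the recipient is in a country with an adequacy finding? yes] AND [the data relate to criminal convictions? yes] → satisfied.
§5.12 — Authorised Use: [Primary Operation (§5.3)? yes] OR [Eligible Handling (§5.5)? yes] → satisfied.

Yes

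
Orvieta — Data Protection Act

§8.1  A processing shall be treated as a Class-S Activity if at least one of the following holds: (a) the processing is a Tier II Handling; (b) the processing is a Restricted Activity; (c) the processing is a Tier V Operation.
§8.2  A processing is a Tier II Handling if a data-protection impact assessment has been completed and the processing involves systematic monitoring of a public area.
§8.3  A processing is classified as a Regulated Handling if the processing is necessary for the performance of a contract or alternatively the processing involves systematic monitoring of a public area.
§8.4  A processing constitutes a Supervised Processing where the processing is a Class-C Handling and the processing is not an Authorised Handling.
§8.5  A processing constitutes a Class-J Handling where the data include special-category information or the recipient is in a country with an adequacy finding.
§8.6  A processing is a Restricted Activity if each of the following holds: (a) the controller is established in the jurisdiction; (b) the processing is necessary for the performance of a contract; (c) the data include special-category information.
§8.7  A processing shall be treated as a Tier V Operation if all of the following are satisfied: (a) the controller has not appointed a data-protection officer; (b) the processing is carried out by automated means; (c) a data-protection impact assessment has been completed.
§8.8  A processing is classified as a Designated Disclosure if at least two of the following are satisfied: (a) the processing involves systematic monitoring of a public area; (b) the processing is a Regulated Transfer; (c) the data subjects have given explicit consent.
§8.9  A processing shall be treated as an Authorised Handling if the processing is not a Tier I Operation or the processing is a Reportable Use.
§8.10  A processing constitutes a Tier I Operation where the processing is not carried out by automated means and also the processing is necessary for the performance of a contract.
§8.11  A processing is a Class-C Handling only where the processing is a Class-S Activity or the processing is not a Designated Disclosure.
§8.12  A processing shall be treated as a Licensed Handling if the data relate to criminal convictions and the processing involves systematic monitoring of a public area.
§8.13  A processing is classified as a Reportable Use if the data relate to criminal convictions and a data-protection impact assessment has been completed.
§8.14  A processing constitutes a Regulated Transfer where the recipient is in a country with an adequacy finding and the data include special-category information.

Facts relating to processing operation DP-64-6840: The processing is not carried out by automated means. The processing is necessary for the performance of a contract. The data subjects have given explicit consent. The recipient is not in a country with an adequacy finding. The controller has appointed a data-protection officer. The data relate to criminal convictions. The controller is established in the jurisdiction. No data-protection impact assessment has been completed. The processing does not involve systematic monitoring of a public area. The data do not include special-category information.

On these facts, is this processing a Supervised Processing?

Yes

§8.2 — Tier II Handling: [a data-protection impact assessment has been completed? no] AND [the processing involves systematic monitoring of a public area? no] → not satisfied.
§8.6 — Restricted Activity: [the controller is established in the jurisdiction? yes] AND [the processing is necessary for the performance of a contract? yes] AND [the data include special-category information? no] → not satisfied.
§8.7 — Tier V Operation: [the controller has not appointed a data-protection officer? no] AND [the processing is carried out by automated means? no] AND [a data-protection impact assessment has been completed? no] → not satisfied.
§8.1 — Class-S Activity: [Tier II Handling (§8.2)? no] OR [Restricted Activity (§8.6)? no] OR [Tier V Operation (§8.7)? no] → not satisfied.
§8.14 — Regulated Transfer: [the recipient is in a country with an adequacy finding? no] AND [the data include special-category information? no] → not satisfied.
§8.8 — Designated Disclosure: the processing involves systematic monitoring of a public area? no; Regulated Transfer (§8.14)? no; the data subjects have given explicit consent? yes — 1 of 3 hold (need ≥2) → not satisfied.
§8.11 — Class-C Handling: [Class-S Activity (§8.1)? no] OR [not a Designated Disclosure (§8.8)? yes] → satisfied.
§8.10 — Tier I Operation: [the processing is not carried out by automated means? yes] AND [the processing is necessary for the performance of a contract? yes] → satisfied.
§8.13 — Reportable Use: [the data relate to criminal convictions? yes] AND [a data-protection impact assessment has been completed? no] → not satisfied.
§8.9 — Authorised Handling: [not a Tier I Operation (§8.10)? no] OR [Reportable Use (§8.13)? no] → not satisfied.
§8.4 — Supervised Processing: [Class-C Handling (§8.11)? yes] AND [not an Authorised Handling (§8.9)? yes] → satisfied.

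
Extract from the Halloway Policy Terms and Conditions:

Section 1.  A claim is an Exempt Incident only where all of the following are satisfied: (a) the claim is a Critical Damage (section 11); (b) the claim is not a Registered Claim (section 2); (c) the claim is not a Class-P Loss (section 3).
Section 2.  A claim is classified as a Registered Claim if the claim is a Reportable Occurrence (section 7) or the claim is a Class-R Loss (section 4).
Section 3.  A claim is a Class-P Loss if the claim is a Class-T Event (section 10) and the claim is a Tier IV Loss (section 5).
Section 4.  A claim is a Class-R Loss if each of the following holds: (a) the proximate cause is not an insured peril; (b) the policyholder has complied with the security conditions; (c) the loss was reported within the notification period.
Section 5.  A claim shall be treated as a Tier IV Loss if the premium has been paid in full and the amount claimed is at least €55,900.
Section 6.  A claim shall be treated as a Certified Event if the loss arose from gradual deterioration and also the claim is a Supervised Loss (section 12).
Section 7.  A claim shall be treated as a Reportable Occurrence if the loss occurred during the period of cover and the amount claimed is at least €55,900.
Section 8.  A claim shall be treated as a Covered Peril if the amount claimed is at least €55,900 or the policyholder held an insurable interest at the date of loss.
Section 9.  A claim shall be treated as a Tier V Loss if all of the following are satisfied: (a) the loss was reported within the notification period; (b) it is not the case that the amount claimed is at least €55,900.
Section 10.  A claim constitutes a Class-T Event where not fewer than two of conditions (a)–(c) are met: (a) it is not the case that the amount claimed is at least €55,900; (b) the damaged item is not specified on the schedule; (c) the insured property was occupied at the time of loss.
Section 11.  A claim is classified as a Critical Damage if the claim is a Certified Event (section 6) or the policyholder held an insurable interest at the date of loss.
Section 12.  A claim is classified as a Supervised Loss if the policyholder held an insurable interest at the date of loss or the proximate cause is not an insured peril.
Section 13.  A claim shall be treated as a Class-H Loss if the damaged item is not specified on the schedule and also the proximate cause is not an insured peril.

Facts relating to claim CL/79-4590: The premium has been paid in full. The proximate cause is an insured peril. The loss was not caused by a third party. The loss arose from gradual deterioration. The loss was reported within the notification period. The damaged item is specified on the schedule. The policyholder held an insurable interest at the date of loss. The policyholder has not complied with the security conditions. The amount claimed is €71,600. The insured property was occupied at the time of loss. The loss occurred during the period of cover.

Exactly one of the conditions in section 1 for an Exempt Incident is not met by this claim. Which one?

Registered Claim

Under section 12: the policyholder held an insurable interest at the date of loss? yes; or the proximate cause is not an insured peril? no. So the claim is a Supervised Loss.
Under section 6: the loss arose from gradual deterioration? yes; and Supervised Loss (section 12)? yes. So the claim is a Certified Event.
Under section 11: Certified Event (section 6)? yes; or the policyholder held an insurable interest at the date of loss? yes. So the claim is a Critical Damage.
Under section 7: the loss occurred during the period of cover? yes; and amount claimed: €71,600 ≥ €55,900? yes. So the claim is a Reportable Occurrence.
Under section 4: the proximate cause is not an insured peril? no; and the policyholder has complied with the security conditions? no; and the loss was reported within the notification period? yes. So the claim is not a Class-R Loss.
Under section 2: Reportable Occurrence (section 7)? yes; or Class-R Loss (section 4)? no. So the claim is a Registered Claim.
Under section 10: amount claimed: €71,600 ≥ €55,900? yes, so negated condition no; the damaged item is not specified on the schedule? no; the insured property was occupied at the time of loss? yes — 1 of 3 hold (need ≥2) → not satisfied.
Under section 5: the premium has been paid in full? yes; and amount claimed: €71,600 ≥ €55,900? yes. So the claim is a Tier IV Loss.
Under section 3: Class-T Event (section 10)? no; and Tier IV Loss (section 5)? yes. So the claim is not a Class-P Loss.
Under section 1: Critical Damage (section 11)? yes; and not a Registered Claim (section 2)? no; and not a Class-P Loss (section 3)? yes. So the claim is not an Exempt Incident.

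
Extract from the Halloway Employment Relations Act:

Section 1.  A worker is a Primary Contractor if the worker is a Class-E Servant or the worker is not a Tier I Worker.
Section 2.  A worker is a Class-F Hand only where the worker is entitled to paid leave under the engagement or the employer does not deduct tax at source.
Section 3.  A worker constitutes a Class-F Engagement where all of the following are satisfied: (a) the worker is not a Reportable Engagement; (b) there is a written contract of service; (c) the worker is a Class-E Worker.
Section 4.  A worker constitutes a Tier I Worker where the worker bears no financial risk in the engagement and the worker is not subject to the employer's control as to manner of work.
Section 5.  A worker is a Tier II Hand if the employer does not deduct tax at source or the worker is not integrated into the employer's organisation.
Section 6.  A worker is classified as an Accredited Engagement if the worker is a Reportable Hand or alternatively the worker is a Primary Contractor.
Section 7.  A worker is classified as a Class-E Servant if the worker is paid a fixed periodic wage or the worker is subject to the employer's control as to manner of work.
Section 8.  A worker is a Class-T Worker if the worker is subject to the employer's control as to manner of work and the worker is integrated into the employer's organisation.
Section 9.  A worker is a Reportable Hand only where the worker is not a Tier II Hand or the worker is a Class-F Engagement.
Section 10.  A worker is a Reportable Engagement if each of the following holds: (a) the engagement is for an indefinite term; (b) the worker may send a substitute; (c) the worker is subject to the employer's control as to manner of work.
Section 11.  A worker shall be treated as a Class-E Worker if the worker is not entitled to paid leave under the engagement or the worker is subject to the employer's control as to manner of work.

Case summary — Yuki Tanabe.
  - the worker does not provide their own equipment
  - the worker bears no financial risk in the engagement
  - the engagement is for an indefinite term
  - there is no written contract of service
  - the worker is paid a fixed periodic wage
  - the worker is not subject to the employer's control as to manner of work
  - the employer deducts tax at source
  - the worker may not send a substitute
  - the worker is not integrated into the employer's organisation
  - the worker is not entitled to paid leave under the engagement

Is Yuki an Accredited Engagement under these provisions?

Yes

Under section 5: the employer does not deduct tax at source? no; or the worker is not integrated into the employer's organisation? yes. So the worker is a Tier II Hand.
Under section 10: the engagement is for an indefinite term? yes; and the worker may send a substitute? no; and the worker is subject to the employer's control as to manner of work? no. So the worker is not a Reportable Engagement.
Under section 11: the worker is not entitled to paid leave under the engagement? yes; or the worker is subject to the employer's control as to manner of work? no. So the worker is a Class-E Worker.
Under section 3: not a Reportable Engagement (section 10)? yes; and there is a written contract of service? no; and Class-E Worker (section 11)? yes. So the worker is not a Class-F Engagement.
Under section 9: not a Tier II Hand (section 5)? no; or Class-F Engagement (section 3)? no. So the worker is not a Reportable Hand.
Under section 7: the worker is paid a fixed periodic wage? yes; or the worker is subject to the employer's control as to manner of work? no. So the worker is a Class-E Servant.
Under section 4: the worker bears no financial risk in the engagement? yes; and the worker is not subject to the employer's control as to manner of work? yes. So the worker is a Tier I Worker.
Under section 1: Class-E Servant (section 7)? yes; or not a Tier I Worker (section 4)? no. So the worker is a Primary Contractor.
Under section 6: Reportable Hand (section 9)? no; or Primary Contractor (section 1)? yes. So the worker is an Accredited Engagement.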